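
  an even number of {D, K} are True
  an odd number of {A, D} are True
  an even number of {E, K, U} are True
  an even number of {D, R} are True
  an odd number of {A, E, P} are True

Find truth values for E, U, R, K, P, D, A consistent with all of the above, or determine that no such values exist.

E=T; U=T; R=F; K=F; P=T; D=F; A=T

{D, K}: 0 true → even ✓
{A, D}: 1 true → odd ✓
{E, K, U}: 2 true → even ✓
{D, R}: 0 true → even ✓
{A, E, P}: 3 true → odd ✓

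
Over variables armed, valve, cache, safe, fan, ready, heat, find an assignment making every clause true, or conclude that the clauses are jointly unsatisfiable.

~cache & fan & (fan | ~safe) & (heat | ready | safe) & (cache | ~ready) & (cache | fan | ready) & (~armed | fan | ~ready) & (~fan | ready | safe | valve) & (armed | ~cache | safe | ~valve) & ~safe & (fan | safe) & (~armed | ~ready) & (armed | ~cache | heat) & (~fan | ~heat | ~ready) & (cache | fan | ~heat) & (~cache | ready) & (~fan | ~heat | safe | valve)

armed: False; valve: True; cache: False; safe: False; fan: True; ready: False; heat: True

Unit clause (~cache) forces cache = False.
Unit clause (fan) forces fan = True.
In (cache | ~ready) only ~ready is left, so ready = False.
Unit clause (~safe) forces safe = False.
In (heat | ready | safe) only heat is left, so heat = True.
In (~fan | ready | safe | valve) only valve is left, so valve = True.
Set armed = False.
All clauses satisfied.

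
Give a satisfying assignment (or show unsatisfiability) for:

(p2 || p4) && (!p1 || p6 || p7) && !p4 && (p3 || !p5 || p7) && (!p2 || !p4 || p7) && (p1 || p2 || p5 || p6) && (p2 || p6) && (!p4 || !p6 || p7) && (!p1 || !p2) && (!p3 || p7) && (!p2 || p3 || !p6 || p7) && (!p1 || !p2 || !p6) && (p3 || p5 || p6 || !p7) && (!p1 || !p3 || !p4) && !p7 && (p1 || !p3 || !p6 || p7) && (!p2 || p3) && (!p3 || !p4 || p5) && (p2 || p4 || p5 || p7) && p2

UNSATISFIABLE

Case p2 = True:
  (!p4) forces p4 = False.
  (!p1 || !p2) forces p1 = False.
  (!p7) forces p7 = False.
  (!p3 || p7) forces p3 = False.
  Clause (!p2 || p3) is falsified — contradiction.
Case p2 = False:
  Clause (p2) is falsified — contradiction.
Both cases fail, so the formula is unsatisfiable.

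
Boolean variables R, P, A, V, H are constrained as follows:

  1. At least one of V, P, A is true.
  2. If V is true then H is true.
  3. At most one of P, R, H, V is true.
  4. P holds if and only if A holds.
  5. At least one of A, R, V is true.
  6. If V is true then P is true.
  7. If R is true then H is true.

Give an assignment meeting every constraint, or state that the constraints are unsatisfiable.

R=F, P=T, A=T, V=F, H=F

  (1) {V, P, A}: 2 true — at least one ✓
  (2) V=F ⇒ H: vacuous ✓
  (3) {P, R, H, V}: 1 true — at most one ✓
  (4) P=T, A=T — same ✓
  (5) {A, R, V}: 1 true — at least one ✓
  (6) V=F ⇒ P: vacuous ✓
  (7) R=F ⇒ H: vacuous ✓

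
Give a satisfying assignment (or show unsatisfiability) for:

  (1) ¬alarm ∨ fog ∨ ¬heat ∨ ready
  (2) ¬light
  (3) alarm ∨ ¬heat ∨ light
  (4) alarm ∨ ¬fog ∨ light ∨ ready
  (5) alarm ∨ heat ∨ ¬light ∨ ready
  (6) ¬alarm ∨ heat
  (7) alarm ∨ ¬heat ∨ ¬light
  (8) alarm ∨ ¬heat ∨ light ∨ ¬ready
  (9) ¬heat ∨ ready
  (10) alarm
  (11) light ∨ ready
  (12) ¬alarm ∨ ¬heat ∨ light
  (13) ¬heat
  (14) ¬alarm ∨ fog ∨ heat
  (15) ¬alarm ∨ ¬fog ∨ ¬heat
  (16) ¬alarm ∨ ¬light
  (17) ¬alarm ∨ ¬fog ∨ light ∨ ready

UNSATISFIABLE

Case heat = True:
  Clause (¬heat) is falsified — contradiction.
Case heat = False:
  (¬light) forces light = False.
  (¬alarm ∨ heat) forces alarm = False.
  Clause (alarm) is falsified — contradiction.
Both cases fail, so the formula is unsatisfiable.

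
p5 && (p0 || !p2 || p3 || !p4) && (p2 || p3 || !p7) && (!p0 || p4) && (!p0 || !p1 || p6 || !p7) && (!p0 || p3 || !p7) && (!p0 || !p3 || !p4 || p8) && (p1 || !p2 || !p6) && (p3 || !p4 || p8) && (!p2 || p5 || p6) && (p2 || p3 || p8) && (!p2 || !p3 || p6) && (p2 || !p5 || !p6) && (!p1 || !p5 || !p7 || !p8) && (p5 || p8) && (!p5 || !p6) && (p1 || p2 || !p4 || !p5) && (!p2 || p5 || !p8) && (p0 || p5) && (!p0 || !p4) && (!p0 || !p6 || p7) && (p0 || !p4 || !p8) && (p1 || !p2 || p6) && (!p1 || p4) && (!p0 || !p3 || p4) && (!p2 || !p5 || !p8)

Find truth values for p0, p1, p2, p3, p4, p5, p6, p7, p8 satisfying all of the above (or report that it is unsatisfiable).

p0=F; p1=F; p2=F; p3=T; p4=F; p5=T; p6=F; p7=F; p8=T

Unit clause (p5) forces p5 = True.
In (!p5 || !p6) only !p6 is left, so p6 = False.
Try p0 = True:
  (!p0 || p4) forces p4 = True.
  clause (!p0 || !p4) is falsified — backtrack.
So p0 = False.
Set p1 = False.
  then (p1 || !p2 || p6) forces p2 = False.
  then (p1 || p2 || !p4 || !p5) forces p4 = False.
Set p3 = True.
Set p7 = False.
Set p8 = True.
All clauses satisfied.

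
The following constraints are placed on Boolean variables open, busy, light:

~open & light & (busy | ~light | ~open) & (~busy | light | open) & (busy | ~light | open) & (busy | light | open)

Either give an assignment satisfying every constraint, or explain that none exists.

open = False, busy = True, light = True

Unit clause (~open) forces open = False.
Unit clause (light) forces light = True.
In (busy | ~light | open) only busy is left, so busy = True.
All clauses satisfied.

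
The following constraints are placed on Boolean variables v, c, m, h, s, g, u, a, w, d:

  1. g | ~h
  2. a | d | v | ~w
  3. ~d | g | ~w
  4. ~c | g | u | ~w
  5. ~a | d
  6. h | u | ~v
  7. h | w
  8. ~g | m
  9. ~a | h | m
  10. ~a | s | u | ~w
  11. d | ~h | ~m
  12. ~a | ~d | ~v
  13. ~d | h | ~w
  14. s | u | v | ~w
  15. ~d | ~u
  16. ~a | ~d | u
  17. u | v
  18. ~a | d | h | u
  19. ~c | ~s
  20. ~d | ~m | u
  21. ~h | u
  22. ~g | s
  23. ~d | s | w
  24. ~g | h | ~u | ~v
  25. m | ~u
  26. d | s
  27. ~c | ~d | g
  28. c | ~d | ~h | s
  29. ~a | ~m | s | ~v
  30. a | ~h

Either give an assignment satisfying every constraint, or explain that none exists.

v: True, c: False, m: True, h: False, s: True, g: False, u: True, a: False, w: True, d: False

Set v = True.
Set c = False.
Try m = False:
  (~g | m) forces g = False.
  (g | ~h) forces h = False.
  (h | u | ~v) forces u = True.
  clause (m | ~u) is falsified — backtrack.
So m = True.
Set h = False.
  then (h | u | ~v) forces u = True.
  then (h | w) forces w = True.
  then (~d | h | ~w) forces d = False.
  then (~g | h | ~u | ~v) forces g = False.
  then (d | s) forces s = True.
  then (~a | d) forces a = False.
All clauses satisfied.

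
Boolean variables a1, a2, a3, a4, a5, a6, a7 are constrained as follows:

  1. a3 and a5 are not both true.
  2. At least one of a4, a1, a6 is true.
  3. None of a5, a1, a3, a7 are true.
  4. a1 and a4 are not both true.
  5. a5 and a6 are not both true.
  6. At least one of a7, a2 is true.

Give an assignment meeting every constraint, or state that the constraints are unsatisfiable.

a1 = False; a2 = True; a3 = False; a4 = False; a5 = False; a6 = True; a7 = False

  (1) a3=F, a5=F — not both ✓
  (2) {a4, a1, a6}: 1 true — at least one ✓
  (3) {a5, a1, a3, a7}: 0 true — none ✓
  (4) a1=F, a4=F — not both ✓
  (5) a5=F, a6=T — not both ✓
  (6) {a7, a2}: 1 true — at least one ✓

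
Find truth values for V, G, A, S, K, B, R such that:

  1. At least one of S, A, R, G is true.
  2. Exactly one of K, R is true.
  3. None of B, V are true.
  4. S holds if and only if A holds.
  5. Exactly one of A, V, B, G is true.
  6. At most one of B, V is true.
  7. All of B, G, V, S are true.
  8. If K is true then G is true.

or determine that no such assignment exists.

No satisfying assignment exists.

Case V = True:
  Constraint (3) is violated (V=T) — contradiction.
Case V = False:
  Constraint (7) is violated (V=F) — contradiction.
Both cases fail — unsatisfiable.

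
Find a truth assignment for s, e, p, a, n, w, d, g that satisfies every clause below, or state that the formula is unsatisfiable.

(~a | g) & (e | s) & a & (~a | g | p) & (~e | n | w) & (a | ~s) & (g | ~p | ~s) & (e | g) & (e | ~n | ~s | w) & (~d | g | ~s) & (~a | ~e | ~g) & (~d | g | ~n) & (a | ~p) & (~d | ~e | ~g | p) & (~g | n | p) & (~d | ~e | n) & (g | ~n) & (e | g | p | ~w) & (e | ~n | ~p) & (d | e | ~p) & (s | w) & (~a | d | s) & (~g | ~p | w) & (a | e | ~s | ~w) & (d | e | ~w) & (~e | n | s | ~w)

Unit clause (a) forces a = True.
In (~a | g) only g is left, so g = True.
In (~a | ~e | ~g) only ~e is left, so e = False.
In (e | s) only s is left, so s = True.
Set p = False.
  then (~g | n | p) forces n = True.
  then (e | ~n | ~s | w) forces w = True.
  then (d | e | ~w) forces d = True.
All clauses satisfied.

s = True, e = False, p = False, a = True, n = True, w = True, d = True, g = True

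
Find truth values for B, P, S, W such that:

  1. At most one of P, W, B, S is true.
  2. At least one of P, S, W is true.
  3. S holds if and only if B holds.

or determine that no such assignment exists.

B = False; P = False; S = False; W = True

  (1) {P, W, B, S}: 1 true — at most one ✓
  (2) {P, S, W}: 1 true — at least one ✓
  (3) S=F, B=F — same ✓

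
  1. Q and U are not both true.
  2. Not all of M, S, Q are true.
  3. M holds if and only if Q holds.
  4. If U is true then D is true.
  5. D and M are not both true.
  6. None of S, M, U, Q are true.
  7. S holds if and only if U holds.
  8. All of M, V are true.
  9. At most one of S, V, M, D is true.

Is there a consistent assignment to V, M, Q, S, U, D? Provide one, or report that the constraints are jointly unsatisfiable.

Unsatisfiable — no assignment works.

Case M = True:
  Constraint (6) is violated (M=T) — contradiction.
Case M = False:
  Constraint (8) is violated (M=F) — contradiction.
Both cases fail — unsatisfiable.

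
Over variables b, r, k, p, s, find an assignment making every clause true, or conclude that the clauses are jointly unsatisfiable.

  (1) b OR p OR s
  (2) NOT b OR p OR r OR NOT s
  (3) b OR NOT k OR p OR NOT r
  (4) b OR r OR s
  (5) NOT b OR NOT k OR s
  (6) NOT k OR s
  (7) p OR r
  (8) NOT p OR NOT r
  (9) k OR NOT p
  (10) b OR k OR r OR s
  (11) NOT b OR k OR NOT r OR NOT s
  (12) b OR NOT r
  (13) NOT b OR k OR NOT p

b=T, r=F, k=T, p=T, s=T

Set b = True.
Set r = False.
  then (p OR r) forces p = True.
  then (k OR NOT p) forces k = True.
  then (NOT b OR NOT k OR s) forces s = True.
All clauses satisfied.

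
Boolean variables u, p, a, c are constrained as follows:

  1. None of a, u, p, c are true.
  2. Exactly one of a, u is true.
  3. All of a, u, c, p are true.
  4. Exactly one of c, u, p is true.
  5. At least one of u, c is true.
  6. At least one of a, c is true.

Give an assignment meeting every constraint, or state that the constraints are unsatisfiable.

Unsatisfiable

Case u = True:
  Constraint (1) is violated (u=T) — contradiction.
Case u = False:
  Constraint (3) is violated (u=F) — contradiction.
Both cases fail — unsatisfiable.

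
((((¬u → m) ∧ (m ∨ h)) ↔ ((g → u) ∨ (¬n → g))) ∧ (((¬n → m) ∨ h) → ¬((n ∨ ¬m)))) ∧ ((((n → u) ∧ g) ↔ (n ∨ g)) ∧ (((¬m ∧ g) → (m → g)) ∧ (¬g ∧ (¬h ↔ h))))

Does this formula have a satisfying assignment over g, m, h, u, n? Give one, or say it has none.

The conjunct ¬h ↔ h is unsatisfiable on its own:
  h=F: evaluates to False.
  h=T: evaluates to False.
So the whole conjunction is unsatisfiable.

Unsatisfiable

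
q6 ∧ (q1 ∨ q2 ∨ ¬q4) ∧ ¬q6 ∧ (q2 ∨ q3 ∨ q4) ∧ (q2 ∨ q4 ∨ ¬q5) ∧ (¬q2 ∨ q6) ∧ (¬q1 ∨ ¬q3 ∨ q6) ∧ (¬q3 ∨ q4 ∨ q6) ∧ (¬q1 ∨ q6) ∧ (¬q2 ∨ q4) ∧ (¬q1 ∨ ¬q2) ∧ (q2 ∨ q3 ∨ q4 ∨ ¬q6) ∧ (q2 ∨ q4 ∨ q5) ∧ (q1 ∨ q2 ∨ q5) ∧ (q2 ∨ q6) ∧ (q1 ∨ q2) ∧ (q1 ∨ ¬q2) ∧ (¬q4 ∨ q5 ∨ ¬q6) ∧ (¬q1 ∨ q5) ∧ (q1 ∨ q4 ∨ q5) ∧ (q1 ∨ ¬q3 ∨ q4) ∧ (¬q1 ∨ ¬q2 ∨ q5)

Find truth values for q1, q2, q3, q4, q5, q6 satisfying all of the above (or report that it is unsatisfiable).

Case q6 = True:
  Clause (¬q6) is falsified — contradiction.
Case q6 = False:
  Clause (q6) is falsified — contradiction.
Both cases fail, so the formula is unsatisfiable.

UNSATISFIABLE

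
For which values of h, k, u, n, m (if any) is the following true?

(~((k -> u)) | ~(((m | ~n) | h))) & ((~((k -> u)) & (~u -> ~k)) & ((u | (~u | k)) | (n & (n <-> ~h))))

Case k = True: the formula simplifies to (~u | ~(((m | ~n) | h))) & (~u & u).
  u = True: the conjunct ~u is False.
  u = False: the conjunct u is False.
Case k = False: the conjunct ~((k -> u)) becomes ~((False -> u)) = False.
Both cases fail — unsatisfiable.

The formula is unsatisfiable.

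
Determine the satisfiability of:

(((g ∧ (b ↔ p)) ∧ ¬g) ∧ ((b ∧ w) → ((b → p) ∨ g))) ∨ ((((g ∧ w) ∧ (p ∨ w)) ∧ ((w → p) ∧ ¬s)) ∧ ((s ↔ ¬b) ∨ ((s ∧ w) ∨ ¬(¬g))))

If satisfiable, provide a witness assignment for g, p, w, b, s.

g=T, p=T, w=T, b=T, s=F

  (((g ∧ (b ↔ p)) ∧ ¬g) ∧ ((b ∧ w) → ((b → p) ∨ g))) ∨ ((((g ∧ w) ∧ (p ∨ w)) ∧ ((w → p) ∧ ¬s)) ∧ ((s ↔ ¬b) ∨ ((s ∧ w) ∨ ¬(¬g)))) = True
    ((g ∧ (b ↔ p)) ∧ ¬g) ∧ ((b ∧ w) → ((b → p) ∨ g)) = False
      (g ∧ (b ↔ p)) ∧ ¬g = False
        g ∧ (b ↔ p) = True
          b ↔ p = True
        ¬g = False
      (b ∧ w) → ((b → p) ∨ g) = True
        b ∧ w = True
        (b → p) ∨ g = True
          b → p = True
    (((g ∧ w) ∧ (p ∨ w)) ∧ ((w → p) ∧ ¬s)) ∧ ((s ↔ ¬b) ∨ ((s ∧ w) ∨ ¬(¬g))) = True
      ((g ∧ w) ∧ (p ∨ w)) ∧ ((w → p) ∧ ¬s) = True
        (g ∧ w) ∧ (p ∨ w) = True
          g ∧ w = True
          p ∨ w = True
        (w → p) ∧ ¬s = True
          w → p = True
          ¬s = True
      (s ↔ ¬b) ∨ ((s ∧ w) ∨ ¬(¬g)) = True
        s ↔ ¬b = True
          ¬b = False
        (s ∧ w) ∨ ¬(¬g) = True
          s ∧ w = False
          ¬(¬g) = True
            ¬g = False
The formula evaluates to True.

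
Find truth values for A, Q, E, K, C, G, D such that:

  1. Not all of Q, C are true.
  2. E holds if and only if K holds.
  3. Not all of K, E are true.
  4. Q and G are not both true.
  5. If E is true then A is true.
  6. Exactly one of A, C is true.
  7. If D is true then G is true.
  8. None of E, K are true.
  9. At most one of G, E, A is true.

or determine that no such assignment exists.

A = True; Q = False; E = False; K = False; C = False; G = False; D = False

  (1) {Q, C}: 0/2 true — not all ✓
  (2) E=F, K=F — same ✓
  (3) {K, E}: 0/2 true — not all ✓
  (4) Q=F, G=F — not both ✓
  (5) E=F ⇒ A: vacuous ✓
  (6) {A, C}: 1 true — exactly one ✓
  (7) D=F ⇒ G: vacuous ✓
  (8) {E, K}: 0 true — none ✓
  (9) {G, E, A}: 1 true — at most one ✓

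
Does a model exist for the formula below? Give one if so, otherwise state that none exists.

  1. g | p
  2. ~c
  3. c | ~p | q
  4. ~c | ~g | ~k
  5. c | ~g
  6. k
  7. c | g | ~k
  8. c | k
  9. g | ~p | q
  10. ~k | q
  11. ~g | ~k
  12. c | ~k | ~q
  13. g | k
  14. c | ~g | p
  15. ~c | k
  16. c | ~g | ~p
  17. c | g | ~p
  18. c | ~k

Unsatisfiable

Case k = True:
  (~c) forces c = False.
  Clause (c | ~k) is falsified — contradiction.
Case k = False:
  Clause (k) is falsified — contradiction.
Both cases fail, so the formula is unsatisfiable.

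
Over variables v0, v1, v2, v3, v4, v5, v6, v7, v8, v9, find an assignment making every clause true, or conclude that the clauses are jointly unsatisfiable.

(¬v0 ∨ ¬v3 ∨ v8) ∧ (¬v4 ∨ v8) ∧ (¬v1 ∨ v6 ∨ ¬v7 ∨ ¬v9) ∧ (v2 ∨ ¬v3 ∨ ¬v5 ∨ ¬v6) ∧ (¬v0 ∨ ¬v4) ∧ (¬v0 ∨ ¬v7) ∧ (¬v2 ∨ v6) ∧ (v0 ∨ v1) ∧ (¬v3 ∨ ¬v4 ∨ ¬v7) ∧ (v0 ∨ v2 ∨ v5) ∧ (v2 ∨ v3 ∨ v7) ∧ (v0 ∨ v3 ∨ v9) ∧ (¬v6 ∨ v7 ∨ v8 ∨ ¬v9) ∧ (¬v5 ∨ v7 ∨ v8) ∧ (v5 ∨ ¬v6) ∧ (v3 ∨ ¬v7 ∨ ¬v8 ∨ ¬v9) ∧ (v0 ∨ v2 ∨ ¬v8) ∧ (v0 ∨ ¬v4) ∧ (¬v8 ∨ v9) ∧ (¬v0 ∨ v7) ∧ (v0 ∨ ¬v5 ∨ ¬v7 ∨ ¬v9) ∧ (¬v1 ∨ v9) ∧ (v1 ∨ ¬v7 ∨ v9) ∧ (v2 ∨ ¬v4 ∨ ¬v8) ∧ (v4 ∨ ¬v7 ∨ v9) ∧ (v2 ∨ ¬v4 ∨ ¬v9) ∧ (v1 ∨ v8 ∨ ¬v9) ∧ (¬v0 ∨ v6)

v0 = False, v1 = True, v2 = True, v3 = False, v4 = False, v5 = True, v6 = True, v7 = False, v8 = True, v9 = True

Try v0 = True:
  (¬v0 ∨ ¬v4) forces v4 = False.
  (¬v0 ∨ ¬v7) forces v7 = False.
  clause (¬v0 ∨ v7) is falsified — backtrack.
So v0 = False.
  then (v0 ∨ v1) forces v1 = True.
  then (v0 ∨ ¬v4) forces v4 = False.
  then (¬v1 ∨ v9) forces v9 = True.
Set v2 = True.
  then (¬v2 ∨ v6) forces v6 = True.
  then (v5 ∨ ¬v6) forces v5 = True.
  then (v0 ∨ ¬v5 ∨ ¬v7 ∨ ¬v9) forces v7 = False.
  then (¬v6 ∨ v7 ∨ v8 ∨ ¬v9) forces v8 = True.
Set v3 = False.
All clauses satisfied.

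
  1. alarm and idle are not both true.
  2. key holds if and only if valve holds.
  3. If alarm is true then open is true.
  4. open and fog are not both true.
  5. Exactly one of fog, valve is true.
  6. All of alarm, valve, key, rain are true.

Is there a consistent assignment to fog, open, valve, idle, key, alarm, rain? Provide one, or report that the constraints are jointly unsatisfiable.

fog = False, open = True, valve = True, idle = False, key = True, alarm = True, rain = True

  (1) alarm=T, idle=F — not both ✓
  (2) key=T, valve=T — same ✓
  (3) alarm=T ⇒ open: T ✓
  (4) open=T, fog=F — not both ✓
  (5) {fog, valve}: 1 true — exactly one ✓
  (6) {alarm, valve, key, rain}: all 4 true ✓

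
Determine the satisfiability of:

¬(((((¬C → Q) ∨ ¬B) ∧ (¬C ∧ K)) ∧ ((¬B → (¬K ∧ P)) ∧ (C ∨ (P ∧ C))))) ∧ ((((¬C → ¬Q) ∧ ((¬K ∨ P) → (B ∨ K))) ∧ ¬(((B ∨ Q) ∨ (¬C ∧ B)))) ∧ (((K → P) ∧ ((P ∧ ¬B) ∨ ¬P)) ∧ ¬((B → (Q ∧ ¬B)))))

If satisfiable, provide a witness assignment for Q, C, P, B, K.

Unsatisfiable — no assignment works.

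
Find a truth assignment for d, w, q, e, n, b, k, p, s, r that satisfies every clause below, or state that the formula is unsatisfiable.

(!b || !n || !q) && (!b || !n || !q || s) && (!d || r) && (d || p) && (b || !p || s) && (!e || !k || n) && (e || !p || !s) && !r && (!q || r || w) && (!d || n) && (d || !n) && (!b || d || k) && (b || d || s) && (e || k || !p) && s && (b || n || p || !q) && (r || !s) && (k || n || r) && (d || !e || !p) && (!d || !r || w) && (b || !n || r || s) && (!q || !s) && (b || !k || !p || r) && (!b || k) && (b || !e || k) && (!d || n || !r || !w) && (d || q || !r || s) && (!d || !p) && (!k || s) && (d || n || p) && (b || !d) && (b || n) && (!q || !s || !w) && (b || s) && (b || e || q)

The formula is unsatisfiable.

Case s = True:
  (!r) forces r = False.
  Clause (r || !s) is falsified — contradiction.
Case s = False:
  Clause (s) is falsified — contradiction.
Both cases fail, so the formula is unsatisfiable.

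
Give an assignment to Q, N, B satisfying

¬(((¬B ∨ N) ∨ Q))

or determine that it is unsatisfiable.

Q: False; N: False; B: True

  ¬(((¬B ∨ N) ∨ Q)) = True
    (¬B ∨ N) ∨ Q = False
      ¬B ∨ N = False
        ¬B = False
The formula evaluates to True.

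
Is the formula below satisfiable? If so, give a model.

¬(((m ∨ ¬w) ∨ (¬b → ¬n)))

b: False; w: True; n: True; m: False

  ¬(((m ∨ ¬w) ∨ (¬b → ¬n))) = True
    (m ∨ ¬w) ∨ (¬b → ¬n) = False
      m ∨ ¬w = False
        ¬w = False
      ¬b → ¬n = False
        ¬b = True
        ¬n = False
The formula evaluates to True.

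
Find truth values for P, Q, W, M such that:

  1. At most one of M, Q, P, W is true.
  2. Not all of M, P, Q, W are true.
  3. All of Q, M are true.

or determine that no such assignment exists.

Case Q = True:
  (1) with Q=T forces M = False.
  Constraint (3) is violated (M=F) — contradiction.
Case Q = False:
  Constraint (3) is violated (Q=F) — contradiction.
Both cases fail — unsatisfiable.

Unsatisfiable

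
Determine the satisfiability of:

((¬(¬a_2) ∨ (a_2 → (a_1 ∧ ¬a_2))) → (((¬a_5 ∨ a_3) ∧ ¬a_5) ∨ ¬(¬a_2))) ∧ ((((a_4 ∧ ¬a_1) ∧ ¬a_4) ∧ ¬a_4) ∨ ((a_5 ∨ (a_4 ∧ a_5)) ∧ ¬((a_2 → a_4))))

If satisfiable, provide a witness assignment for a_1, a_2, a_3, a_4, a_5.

a_1=F; a_2=T; a_3=T; a_4=F; a_5=T

  (¬(¬a_2) ∨ (a_2 → (a_1 ∧ ¬a_2))) → (((¬a_5 ∨ a_3) ∧ ¬a_5) ∨ ¬(¬a_2)) = True
    ¬(¬a_2) ∨ (a_2 → (a_1 ∧ ¬a_2)) = True
      ¬(¬a_2) = True
        ¬a_2 = False
      a_2 → (a_1 ∧ ¬a_2) = False
        a_1 ∧ ¬a_2 = False
          ¬a_2 = False
    ((¬a_5 ∨ a_3) ∧ ¬a_5) ∨ ¬(¬a_2) = True
      (¬a_5 ∨ a_3) ∧ ¬a_5 = False
        ¬a_5 ∨ a_3 = True
          ¬a_5 = False
        ¬a_5 = False
      ¬(¬a_2) = True
        ¬a_2 = False
  (((a_4 ∧ ¬a_1) ∧ ¬a_4) ∧ ¬a_4) ∨ ((a_5 ∨ (a_4 ∧ a_5)) ∧ ¬((a_2 → a_4))) = True
    ((a_4 ∧ ¬a_1) ∧ ¬a_4) ∧ ¬a_4 = False
      (a_4 ∧ ¬a_1) ∧ ¬a_4 = False
        a_4 ∧ ¬a_1 = False
          ¬a_1 = True
        ¬a_4 = True
      ¬a_4 = True
    (a_5 ∨ (a_4 ∧ a_5)) ∧ ¬((a_2 → a_4)) = True
      a_5 ∨ (a_4 ∧ a_5) = True
        a_4 ∧ a_5 = False
      ¬((a_2 → a_4)) = True
        a_2 → a_4 = False
Both conjuncts True, so the formula holds.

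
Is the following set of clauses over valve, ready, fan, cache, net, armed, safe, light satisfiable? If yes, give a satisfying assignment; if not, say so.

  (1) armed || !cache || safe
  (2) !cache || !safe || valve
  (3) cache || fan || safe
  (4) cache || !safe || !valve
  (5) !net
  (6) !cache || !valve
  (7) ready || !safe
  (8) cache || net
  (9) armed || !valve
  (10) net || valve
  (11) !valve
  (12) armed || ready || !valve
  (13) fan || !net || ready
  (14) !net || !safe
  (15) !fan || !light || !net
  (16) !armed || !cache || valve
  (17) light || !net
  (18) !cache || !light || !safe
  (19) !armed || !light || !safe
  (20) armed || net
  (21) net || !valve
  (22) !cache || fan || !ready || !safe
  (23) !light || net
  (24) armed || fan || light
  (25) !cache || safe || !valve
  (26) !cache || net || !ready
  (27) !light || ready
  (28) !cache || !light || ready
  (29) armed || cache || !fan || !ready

No satisfying assignment exists.

Case valve = True:
  Clause (!valve) is falsified — contradiction.
Case valve = False:
  (!net) forces net = False.
  Clause (net || valve) is falsified — contradiction.
Both cases fail, so the formula is unsatisfiable.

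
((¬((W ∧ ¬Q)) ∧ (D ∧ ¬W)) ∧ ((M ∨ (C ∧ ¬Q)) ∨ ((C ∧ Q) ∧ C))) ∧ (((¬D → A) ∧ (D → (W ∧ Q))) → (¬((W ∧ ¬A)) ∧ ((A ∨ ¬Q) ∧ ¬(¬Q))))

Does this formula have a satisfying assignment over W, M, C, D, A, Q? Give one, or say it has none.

W: False; M: True; C: True; D: True; A: True; Q: True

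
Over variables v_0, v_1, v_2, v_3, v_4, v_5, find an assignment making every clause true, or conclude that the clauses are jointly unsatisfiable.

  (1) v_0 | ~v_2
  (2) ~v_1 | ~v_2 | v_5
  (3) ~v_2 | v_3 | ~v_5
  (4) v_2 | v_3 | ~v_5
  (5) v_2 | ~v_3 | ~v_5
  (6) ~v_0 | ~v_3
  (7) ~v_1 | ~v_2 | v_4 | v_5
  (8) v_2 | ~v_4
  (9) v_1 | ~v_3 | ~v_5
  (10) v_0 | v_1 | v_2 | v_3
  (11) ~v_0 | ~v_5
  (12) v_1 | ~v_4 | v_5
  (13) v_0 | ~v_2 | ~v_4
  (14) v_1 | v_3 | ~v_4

v_0 = True, v_1 = False, v_2 = True, v_3 = False, v_4 = False, v_5 = False

Set v_0 = True.
  then (~v_0 | ~v_3) forces v_3 = False.
  then (~v_0 | ~v_5) forces v_5 = False.
Set v_1 = False.
  then (v_1 | ~v_4 | v_5) forces v_4 = False.
Set v_2 = True.
All clauses satisfied.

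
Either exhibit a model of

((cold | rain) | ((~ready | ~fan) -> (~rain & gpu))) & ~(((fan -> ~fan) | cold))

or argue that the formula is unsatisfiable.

ready: True, gpu: False, rain: False, fan: True, cold: False

  (cold | rain) | ((~ready | ~fan) -> (~rain & gpu)) = True
    cold | rain = False
    (~ready | ~fan) -> (~rain & gpu) = True
      ~ready | ~fan = False
        ~ready = False
        ~fan = False
      ~rain & gpu = False
        ~rain = True
  ~(((fan -> ~fan) | cold)) = True
    (fan -> ~fan) | cold = False
      fan -> ~fan = False
        ~fan = False
Both conjuncts True, so the formula holds.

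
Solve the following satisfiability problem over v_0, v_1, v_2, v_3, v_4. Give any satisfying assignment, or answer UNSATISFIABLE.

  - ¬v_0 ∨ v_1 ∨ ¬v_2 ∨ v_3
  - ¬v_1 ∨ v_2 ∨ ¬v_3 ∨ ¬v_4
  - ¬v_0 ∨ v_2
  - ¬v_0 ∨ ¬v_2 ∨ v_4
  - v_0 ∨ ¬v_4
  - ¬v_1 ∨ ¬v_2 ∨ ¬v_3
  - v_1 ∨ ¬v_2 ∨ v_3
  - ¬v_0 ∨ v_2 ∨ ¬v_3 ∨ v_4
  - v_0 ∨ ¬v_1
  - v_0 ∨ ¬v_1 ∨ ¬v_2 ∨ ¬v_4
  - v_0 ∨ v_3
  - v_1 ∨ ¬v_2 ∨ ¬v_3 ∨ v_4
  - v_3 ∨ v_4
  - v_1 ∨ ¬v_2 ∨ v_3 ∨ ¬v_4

v_0 = False, v_1 = False, v_2 = False, v_3 = True, v_4 = False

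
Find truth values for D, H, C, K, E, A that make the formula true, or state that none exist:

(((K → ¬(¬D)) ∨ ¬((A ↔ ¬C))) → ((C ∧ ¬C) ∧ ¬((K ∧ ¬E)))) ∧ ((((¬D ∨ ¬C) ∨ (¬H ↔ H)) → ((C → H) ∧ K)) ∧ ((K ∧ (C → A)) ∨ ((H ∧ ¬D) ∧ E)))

D = False, H = True, C = False, K = True, E = True, A = True

  ((K → ¬(¬D)) ∨ ¬((A ↔ ¬C))) → ((C ∧ ¬C) ∧ ¬((K ∧ ¬E))) = True
    (K → ¬(¬D)) ∨ ¬((A ↔ ¬C)) = False
      K → ¬(¬D) = False
        ¬(¬D) = False
          ¬D = True
      ¬((A ↔ ¬C)) = False
        A ↔ ¬C = True
          ¬C = True
    (C ∧ ¬C) ∧ ¬((K ∧ ¬E)) = False
      C ∧ ¬C = False
        ¬C = True
      ¬((K ∧ ¬E)) = True
        K ∧ ¬E = False
          ¬E = False
  (((¬D ∨ ¬C) ∨ (¬H ↔ H)) → ((C → H) ∧ K)) ∧ ((K ∧ (C → A)) ∨ ((H ∧ ¬D) ∧ E)) = True
    ((¬D ∨ ¬C) ∨ (¬H ↔ H)) → ((C → H) ∧ K) = True
      (¬D ∨ ¬C) ∨ (¬H ↔ H) = True
        ¬D ∨ ¬C = True
          ¬D = True
          ¬C = True
        ¬H ↔ H = False
          ¬H = False
      (C → H) ∧ K = True
        C → H = True
    (K ∧ (C → A)) ∨ ((H ∧ ¬D) ∧ E) = True
      K ∧ (C → A) = True
        C → A = True
      (H ∧ ¬D) ∧ E = True
        H ∧ ¬D = True
          ¬D = True
Both conjuncts True, so the formula holds.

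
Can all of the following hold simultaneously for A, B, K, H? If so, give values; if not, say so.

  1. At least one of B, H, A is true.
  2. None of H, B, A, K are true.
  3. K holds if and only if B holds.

UNSATISFIABLE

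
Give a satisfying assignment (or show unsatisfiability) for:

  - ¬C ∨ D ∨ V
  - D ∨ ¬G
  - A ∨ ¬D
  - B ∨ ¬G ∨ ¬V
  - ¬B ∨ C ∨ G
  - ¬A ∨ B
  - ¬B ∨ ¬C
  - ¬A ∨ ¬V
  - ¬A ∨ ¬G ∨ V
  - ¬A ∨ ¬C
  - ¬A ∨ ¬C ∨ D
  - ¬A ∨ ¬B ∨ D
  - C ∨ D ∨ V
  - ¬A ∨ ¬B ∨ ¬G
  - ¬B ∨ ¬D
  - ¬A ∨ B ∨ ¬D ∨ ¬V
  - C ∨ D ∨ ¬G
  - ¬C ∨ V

B=F; G=F; D=F; C=T; A=F; V=T

Set B = False.
  then (¬A ∨ B) forces A = False.
  then (A ∨ ¬D) forces D = False.
  then (D ∨ ¬G) forces G = False.
Set C = True.
  then (¬C ∨ D ∨ V) forces V = True.
All clauses satisfied.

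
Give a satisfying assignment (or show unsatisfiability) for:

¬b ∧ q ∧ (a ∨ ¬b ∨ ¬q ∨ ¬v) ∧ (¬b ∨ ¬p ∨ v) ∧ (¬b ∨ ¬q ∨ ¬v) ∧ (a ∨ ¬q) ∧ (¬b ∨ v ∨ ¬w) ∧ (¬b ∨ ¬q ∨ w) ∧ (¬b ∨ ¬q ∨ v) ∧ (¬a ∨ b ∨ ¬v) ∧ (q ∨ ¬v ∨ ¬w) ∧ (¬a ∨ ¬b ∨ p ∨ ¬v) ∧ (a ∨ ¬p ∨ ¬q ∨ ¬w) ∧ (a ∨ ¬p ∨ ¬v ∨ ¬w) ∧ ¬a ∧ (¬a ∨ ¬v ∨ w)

Case a = True:
  Clause (¬a) is falsified — contradiction.
Case a = False:
  (¬b) forces b = False.
  (q) forces q = True.
  Clause (a ∨ ¬q) is falsified — contradiction.
Both cases fail, so the formula is unsatisfiable.

No satisfying assignment exists.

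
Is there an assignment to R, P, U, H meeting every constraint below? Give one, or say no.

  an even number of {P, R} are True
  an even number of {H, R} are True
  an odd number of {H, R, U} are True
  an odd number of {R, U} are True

R=F; P=F; U=T; H=F

{P, R}: 0 true → even ✓
{H, R}: 0 true → even ✓
{H, R, U}: 1 true → odd ✓
{R, U}: 1 true → odd ✓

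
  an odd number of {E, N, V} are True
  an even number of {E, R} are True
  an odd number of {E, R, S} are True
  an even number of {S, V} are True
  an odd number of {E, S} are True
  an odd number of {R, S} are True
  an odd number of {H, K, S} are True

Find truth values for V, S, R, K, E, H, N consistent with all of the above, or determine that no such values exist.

V=T, S=T, R=F, K=T, E=F, H=T, N=F

{E, N, V}: 1 true → odd ✓
{E, R}: 0 true → even ✓
{E, R, S}: 1 true → odd ✓
{S, V}: 2 true → even ✓
{E, S}: 1 true → odd ✓
{R, S}: 1 true → odd ✓
{H, K, S}: 3 true → odd ✓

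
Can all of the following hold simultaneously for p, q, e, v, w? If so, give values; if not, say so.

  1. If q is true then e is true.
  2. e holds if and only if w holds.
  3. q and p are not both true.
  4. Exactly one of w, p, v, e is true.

p: False, q: False, e: False, v: True, w: False

  (1) q=F ⇒ e: vacuous ✓
  (2) e=F, w=F — same ✓
  (3) q=F, p=F — not both ✓
  (4) {w, p, v, e}: 1 true — exactly one ✓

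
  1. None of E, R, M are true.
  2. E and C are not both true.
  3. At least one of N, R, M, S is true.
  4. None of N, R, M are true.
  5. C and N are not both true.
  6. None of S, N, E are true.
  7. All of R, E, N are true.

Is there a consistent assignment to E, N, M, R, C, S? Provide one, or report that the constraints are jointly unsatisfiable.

Case E = True:
  Constraint (1) is violated (E=T) — contradiction.
Case E = False:
  Constraint (7) is violated (E=F) — contradiction.
Both cases fail — unsatisfiable.

UNSATISFIABLE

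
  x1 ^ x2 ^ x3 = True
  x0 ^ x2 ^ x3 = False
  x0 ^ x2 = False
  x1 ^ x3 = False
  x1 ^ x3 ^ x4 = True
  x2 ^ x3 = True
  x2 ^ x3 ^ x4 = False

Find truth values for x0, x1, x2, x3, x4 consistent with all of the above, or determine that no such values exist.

x0=T, x1=F, x2=T, x3=F, x4=T

x1 ^ x2 ^ x3 = F ^ T ^ F = True ✓
x0 ^ x2 ^ x3 = T ^ T ^ F = False ✓
x0 ^ x2 = T ^ T = False ✓
x1 ^ x3 = F ^ F = False ✓
x1 ^ x3 ^ x4 = F ^ F ^ T = True ✓
x2 ^ x3 = T ^ F = True ✓
x2 ^ x3 ^ x4 = T ^ F ^ T = False ✓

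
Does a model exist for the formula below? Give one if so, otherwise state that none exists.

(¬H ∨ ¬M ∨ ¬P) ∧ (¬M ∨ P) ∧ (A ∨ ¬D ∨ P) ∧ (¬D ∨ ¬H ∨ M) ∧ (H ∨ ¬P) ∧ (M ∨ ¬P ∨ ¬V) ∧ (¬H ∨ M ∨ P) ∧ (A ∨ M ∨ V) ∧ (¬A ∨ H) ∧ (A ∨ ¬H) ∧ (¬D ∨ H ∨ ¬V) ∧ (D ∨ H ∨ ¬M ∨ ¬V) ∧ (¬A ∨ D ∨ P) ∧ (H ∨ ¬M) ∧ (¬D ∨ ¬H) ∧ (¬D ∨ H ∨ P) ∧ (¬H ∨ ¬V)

D = False, P = True, V = False, H = True, M = False, A = True

Try D = True:
  (¬D ∨ ¬H) forces H = False.
  (H ∨ ¬P) forces P = False.
  clause (¬D ∨ H ∨ P) is falsified — backtrack.
So D = False.
Set P = True.
  then (H ∨ ¬P) forces H = True.
  then (A ∨ ¬H) forces A = True.
  then (¬H ∨ ¬V) forces V = False.
  then (¬H ∨ ¬M ∨ ¬P) forces M = False.
All clauses satisfied.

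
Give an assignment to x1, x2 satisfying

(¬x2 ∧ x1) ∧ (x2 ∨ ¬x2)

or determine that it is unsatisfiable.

x1: True; x2: False

  ¬x2 ∧ x1 = True
    ¬x2 = True
  x2 ∨ ¬x2 = True
    ¬x2 = True
Both conjuncts True, so the formula holds.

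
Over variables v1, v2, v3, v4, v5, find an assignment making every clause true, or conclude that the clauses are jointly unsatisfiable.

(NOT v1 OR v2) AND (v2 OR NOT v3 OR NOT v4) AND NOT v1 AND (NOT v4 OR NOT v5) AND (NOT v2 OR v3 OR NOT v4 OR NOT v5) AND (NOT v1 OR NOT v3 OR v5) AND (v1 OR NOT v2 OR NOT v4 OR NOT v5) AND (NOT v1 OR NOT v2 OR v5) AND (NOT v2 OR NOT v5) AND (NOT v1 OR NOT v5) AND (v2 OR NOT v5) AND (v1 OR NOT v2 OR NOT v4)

v1=F, v2=F, v3=T, v4=F, v5=F

Unit clause (NOT v1) forces v1 = False.
Set v2 = False.
  then (v2 OR NOT v5) forces v5 = False.
Set v3 = True.
  then (v2 OR NOT v3 OR NOT v4) forces v4 = False.
All clauses satisfied.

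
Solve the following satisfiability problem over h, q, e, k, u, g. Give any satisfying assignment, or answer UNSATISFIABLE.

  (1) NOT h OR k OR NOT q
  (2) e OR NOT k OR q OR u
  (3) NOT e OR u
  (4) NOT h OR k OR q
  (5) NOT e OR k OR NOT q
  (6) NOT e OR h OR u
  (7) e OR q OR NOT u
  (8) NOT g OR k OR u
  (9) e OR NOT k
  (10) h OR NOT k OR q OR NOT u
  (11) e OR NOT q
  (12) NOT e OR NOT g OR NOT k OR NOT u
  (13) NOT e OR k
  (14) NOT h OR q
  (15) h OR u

Set h = False.
  then (h OR u) forces u = True.
Try q = False:
  (e OR q OR NOT u) forces e = True.
  (h OR NOT k OR q OR NOT u) forces k = False.
  clause (NOT e OR k) is falsified — backtrack.
So q = True.
  then (e OR NOT q) forces e = True.
  then (NOT e OR k) forces k = True.
  then (NOT e OR NOT g OR NOT k OR NOT u) forces g = False.
All clauses satisfied.

h=F, q=T, e=T, k=T, u=T, g=F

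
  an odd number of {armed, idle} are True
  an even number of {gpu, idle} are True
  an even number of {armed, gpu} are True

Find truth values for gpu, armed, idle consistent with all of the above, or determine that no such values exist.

Adding constraints 1, 2, 3 mod 2: every variable appears an even number of times on the left, so the left side is 0.
But the right sides sum to 1 (mod 2). 0 ≠ 1 — the system is inconsistent.

No satisfying assignment exists.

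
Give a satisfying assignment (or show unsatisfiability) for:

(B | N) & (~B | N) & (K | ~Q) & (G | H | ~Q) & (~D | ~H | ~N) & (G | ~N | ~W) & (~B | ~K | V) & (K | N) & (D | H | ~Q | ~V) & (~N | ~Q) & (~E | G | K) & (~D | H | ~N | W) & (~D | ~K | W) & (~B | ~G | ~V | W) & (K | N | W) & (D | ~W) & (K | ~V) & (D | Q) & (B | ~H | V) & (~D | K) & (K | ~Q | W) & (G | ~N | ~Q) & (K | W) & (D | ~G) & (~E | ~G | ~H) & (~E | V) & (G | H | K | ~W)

V = True, H = False, E = True, D = True, W = True, K = True, Q = False, B = False, N = True, G = True

Set V = True.
  then (K | ~V) forces K = True.
Set H = False.
Set E = True.
Try D = False:
  (D | H | ~Q | ~V) forces Q = False.
  clause (D | Q) is falsified — backtrack.
So D = True.
  then (~D | ~K | W) forces W = True.
Set Q = False.
Set B = False.
  then (B | N) forces N = True.
  then (G | ~N | ~W) forces G = True.
All clauses satisfied.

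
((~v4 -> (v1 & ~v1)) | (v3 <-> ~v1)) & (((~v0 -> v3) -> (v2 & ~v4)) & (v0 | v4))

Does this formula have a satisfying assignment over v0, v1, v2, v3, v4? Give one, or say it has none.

v0 = False; v1 = True; v2 = False; v3 = False; v4 = True

  (~v4 -> (v1 & ~v1)) | (v3 <-> ~v1) = True
    ~v4 -> (v1 & ~v1) = True
      ~v4 = False
      v1 & ~v1 = False
        ~v1 = False
    v3 <-> ~v1 = True
      ~v1 = False
  ((~v0 -> v3) -> (v2 & ~v4)) & (v0 | v4) = True
    (~v0 -> v3) -> (v2 & ~v4) = True
      ~v0 -> v3 = False
        ~v0 = True
      v2 & ~v4 = False
        ~v4 = False
    v0 | v4 = True
Both conjuncts True, so the formula holds.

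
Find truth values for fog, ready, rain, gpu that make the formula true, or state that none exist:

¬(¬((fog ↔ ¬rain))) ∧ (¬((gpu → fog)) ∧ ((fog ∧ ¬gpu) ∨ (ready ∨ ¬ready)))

fog = False; ready = True; rain = True; gpu = True

  ¬(¬((fog ↔ ¬rain))) = True
    ¬((fog ↔ ¬rain)) = False
      fog ↔ ¬rain = True
        ¬rain = False
  ¬((gpu → fog)) ∧ ((fog ∧ ¬gpu) ∨ (ready ∨ ¬ready)) = True
    ¬((gpu → fog)) = True
      gpu → fog = False
    (fog ∧ ¬gpu) ∨ (ready ∨ ¬ready) = True
      fog ∧ ¬gpu = False
        ¬gpu = False
      ready ∨ ¬ready = True
        ¬ready = False
Both conjuncts True, so the formula holds.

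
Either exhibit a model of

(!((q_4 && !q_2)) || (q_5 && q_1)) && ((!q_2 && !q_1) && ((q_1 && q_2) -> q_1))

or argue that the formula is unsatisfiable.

q_1: False; q_2: False; q_4: False; q_5: False

  !((q_4 && !q_2)) || (q_5 && q_1) = True
    !((q_4 && !q_2)) = True
      q_4 && !q_2 = False
        !q_2 = True
    q_5 && q_1 = False
  (!q_2 && !q_1) && ((q_1 && q_2) -> q_1) = True
    !q_2 && !q_1 = True
      !q_2 = True
      !q_1 = True
    (q_1 && q_2) -> q_1 = True
      q_1 && q_2 = False
Both conjuncts True, so the formula holds.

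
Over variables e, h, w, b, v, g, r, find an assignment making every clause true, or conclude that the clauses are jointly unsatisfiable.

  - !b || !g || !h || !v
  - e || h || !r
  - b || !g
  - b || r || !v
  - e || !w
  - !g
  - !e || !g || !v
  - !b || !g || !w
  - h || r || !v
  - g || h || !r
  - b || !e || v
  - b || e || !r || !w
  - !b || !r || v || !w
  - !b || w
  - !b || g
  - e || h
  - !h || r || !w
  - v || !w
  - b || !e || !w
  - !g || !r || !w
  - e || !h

Unit clause (!g) forces g = False.
In (!b || g) only !b is left, so b = False.
Set e = True.
  then (b || !e || v) forces v = True.
  then (b || !e || !w) forces w = False.
  then (b || r || !v) forces r = True.
  then (g || h || !r) forces h = True.
All clauses satisfied.

e = True, h = True, w = False, b = False, v = True, g = False, r = True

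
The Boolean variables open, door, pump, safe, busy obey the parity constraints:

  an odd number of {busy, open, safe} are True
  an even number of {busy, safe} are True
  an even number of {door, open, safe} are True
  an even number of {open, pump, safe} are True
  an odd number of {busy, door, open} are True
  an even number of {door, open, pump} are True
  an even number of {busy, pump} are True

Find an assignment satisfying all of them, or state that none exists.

Unsatisfiable

Adding constraints 2, 3, 5 mod 2: every variable appears an even number of times on the left, so the left side is 0.
But the right sides sum to 1 (mod 2). 0 ≠ 1 — the system is inconsistent.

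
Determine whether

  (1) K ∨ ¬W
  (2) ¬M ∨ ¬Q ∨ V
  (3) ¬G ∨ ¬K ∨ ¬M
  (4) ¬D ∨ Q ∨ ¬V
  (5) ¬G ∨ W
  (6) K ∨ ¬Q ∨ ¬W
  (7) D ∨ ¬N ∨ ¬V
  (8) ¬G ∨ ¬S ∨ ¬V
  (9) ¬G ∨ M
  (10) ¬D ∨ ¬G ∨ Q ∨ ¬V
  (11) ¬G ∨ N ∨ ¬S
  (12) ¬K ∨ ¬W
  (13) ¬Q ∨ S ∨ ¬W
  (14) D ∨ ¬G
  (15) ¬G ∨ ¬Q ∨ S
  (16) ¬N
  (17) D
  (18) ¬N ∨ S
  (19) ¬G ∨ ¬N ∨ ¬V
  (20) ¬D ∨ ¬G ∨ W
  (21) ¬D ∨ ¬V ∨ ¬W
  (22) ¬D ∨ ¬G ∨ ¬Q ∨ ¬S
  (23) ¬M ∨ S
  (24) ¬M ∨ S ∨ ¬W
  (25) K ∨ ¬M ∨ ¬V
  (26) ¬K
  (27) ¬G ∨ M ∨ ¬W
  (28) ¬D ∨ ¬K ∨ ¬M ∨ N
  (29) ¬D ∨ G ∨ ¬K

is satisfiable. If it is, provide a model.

M: False; S: False; N: False; V: False; W: False; Q: False; K: False; G: False; D: True

Unit clause (¬N) forces N = False.
Unit clause (D) forces D = True.
Unit clause (¬K) forces K = False.
In (K ∨ ¬W) only ¬W is left, so W = False.
In (¬G ∨ W) only ¬G is left, so G = False.
Set M = False.
Set S = False.
Set V = False.
Set Q = False.
All clauses satisfied.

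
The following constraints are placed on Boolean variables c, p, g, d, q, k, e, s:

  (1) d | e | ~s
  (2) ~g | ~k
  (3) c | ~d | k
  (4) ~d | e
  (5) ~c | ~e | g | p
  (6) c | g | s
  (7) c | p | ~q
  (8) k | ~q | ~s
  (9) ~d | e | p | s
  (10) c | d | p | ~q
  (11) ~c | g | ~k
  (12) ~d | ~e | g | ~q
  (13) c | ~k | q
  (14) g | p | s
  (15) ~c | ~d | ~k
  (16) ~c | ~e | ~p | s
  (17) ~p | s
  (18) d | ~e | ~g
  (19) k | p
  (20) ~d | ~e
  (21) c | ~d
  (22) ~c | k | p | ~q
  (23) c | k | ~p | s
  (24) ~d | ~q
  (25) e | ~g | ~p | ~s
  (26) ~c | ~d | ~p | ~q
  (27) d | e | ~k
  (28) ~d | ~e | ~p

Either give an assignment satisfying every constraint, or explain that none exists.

c = False, p = True, g = False, d = False, q = True, k = True, e = True, s = True

Set c = False.
  then (c | ~d) forces d = False.
Try p = False:
  (c | p | ~q) forces q = False.
  (c | ~k | q) forces k = False.
  clause (k | p) is falsified — backtrack.
So p = True.
  then (~p | s) forces s = True.
  then (d | e | ~s) forces e = True.
  then (d | ~e | ~g) forces g = False.
Set q = True.
  then (k | ~q | ~s) forces k = True.
All clauses satisfied.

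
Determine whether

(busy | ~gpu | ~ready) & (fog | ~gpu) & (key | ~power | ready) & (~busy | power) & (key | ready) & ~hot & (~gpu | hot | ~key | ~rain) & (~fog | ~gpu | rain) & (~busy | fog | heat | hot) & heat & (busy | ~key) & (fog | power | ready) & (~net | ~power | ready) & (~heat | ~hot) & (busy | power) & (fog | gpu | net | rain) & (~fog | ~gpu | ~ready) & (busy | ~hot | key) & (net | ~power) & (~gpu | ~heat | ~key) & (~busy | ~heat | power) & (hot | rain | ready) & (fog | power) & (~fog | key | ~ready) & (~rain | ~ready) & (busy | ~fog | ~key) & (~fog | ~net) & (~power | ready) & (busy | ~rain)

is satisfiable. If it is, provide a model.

fog=F, heat=T, busy=F, net=T, hot=F, gpu=F, ready=T, key=F, power=T, rain=F

Unit clause (~hot) forces hot = False.
Unit clause (heat) forces heat = True.
Try fog = True:
  (~fog | ~net) forces net = False.
  (net | ~power) forces power = False.
  (~busy | power) forces busy = False.
  clause (busy | power) is falsified — backtrack.
So fog = False.
  then (fog | ~gpu) forces gpu = False.
  then (fog | power) forces power = True.
  then (~power | ready) forces ready = True.
  then (net | ~power) forces net = True.
  then (~rain | ~ready) forces rain = False.
Set busy = False.
  then (busy | ~key) forces key = False.
All clauses satisfied.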